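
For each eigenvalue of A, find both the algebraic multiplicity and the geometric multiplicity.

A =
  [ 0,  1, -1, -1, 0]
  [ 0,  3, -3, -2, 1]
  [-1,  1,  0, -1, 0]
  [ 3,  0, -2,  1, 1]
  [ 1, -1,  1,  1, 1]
λ = 1: alg = 5, geom = 2

Step 1 — factor the characteristic polynomial to read off the algebraic multiplicities:
  χ_A(x) = (x - 1)^5

Step 2 — compute geometric multiplicities via the rank-nullity identity g(λ) = n − rank(A − λI):
  rank(A − (1)·I) = 3, so dim ker(A − (1)·I) = n − 3 = 2

Summary:
  λ = 1: algebraic multiplicity = 5, geometric multiplicity = 2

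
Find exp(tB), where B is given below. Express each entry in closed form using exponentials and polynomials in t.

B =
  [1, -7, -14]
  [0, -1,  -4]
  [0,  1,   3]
e^{tB} =
  [exp(t), -7*t*exp(t), -14*t*exp(t)]
  [0, -2*t*exp(t) + exp(t), -4*t*exp(t)]
  [0, t*exp(t), 2*t*exp(t) + exp(t)]

Strategy: write B = P · J · P⁻¹ where J is a Jordan canonical form, so e^{tB} = P · e^{tJ} · P⁻¹, and e^{tJ} can be computed block-by-block.

B has Jordan form
J =
  [1, 1, 0]
  [0, 1, 0]
  [0, 0, 1]
(up to reordering of blocks).

Per-block formulas:
  For a 2×2 Jordan block J_2(1): exp(t · J_2(1)) = e^(1t)·(I + t·N), where N is the 2×2 nilpotent shift.
  For a 1×1 block at λ = 1: exp(t · [1]) = [e^(1t)].

After assembling e^{tJ} and conjugating by P, we get:

e^{tB} =
  [exp(t), -7*t*exp(t), -14*t*exp(t)]
  [0, -2*t*exp(t) + exp(t), -4*t*exp(t)]
  [0, t*exp(t), 2*t*exp(t) + exp(t)]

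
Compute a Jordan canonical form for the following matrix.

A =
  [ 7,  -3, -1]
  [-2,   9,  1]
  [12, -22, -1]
J_3(5)

The characteristic polynomial is
  det(x·I − A) = x^3 - 15*x^2 + 75*x - 125 = (x - 5)^3

Eigenvalues and multiplicities (the geometric multiplicity of λ is n − rank(A − λI), which equals the number of Jordan blocks for λ):
  λ = 5: algebraic multiplicity = 3, geometric multiplicity = 1

Determining the block sizes for each eigenvalue:
  λ = 5: one block (gm = 1), so the single block has size am = 3 → block sizes [3]

Assembling the blocks gives a Jordan form
J =
  [5, 1, 0]
  [0, 5, 1]
  [0, 0, 5]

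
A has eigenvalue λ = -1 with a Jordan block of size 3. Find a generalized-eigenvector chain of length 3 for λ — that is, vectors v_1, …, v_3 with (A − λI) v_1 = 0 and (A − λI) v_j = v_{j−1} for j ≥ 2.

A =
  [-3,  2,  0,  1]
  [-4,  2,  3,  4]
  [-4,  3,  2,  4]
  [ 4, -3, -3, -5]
A Jordan chain for λ = -1 of length 3:
v_1 = (-1, -2, -2, 2)ᵀ
v_2 = (2, 3, 3, -3)ᵀ
v_3 = (0, 1, 0, 0)ᵀ

Let N = A − (-1)·I. We want v_3 with N^3 v_3 = 0 but N^2 v_3 ≠ 0; then v_{j-1} := N · v_j for j = 3, …, 2.

Pick v_3 = (0, 1, 0, 0)ᵀ.
Then v_2 = N · v_3 = (2, 3, 3, -3)ᵀ.
Then v_1 = N · v_2 = (-1, -2, -2, 2)ᵀ.

Sanity check: (A − (-1)·I) v_1 = (0, 0, 0, 0)ᵀ = 0. ✓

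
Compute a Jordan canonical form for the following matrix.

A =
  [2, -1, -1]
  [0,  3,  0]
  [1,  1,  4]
J_2(3) ⊕ J_1(3)

The characteristic polynomial is
  det(x·I − A) = x^3 - 9*x^2 + 27*x - 27 = (x - 3)^3

Eigenvalues and multiplicities (the geometric multiplicity of λ is n − rank(A − λI), which equals the number of Jordan blocks for λ):
  λ = 3: algebraic multiplicity = 3, geometric multiplicity = 2

Determining the block sizes for each eigenvalue:
  λ = 3: 2 blocks summing to 3 forces exactly one block of size 2 and the rest size 1 → block sizes [2, 1]

Assembling the blocks gives a Jordan form
J =
  [3, 1, 0]
  [0, 3, 0]
  [0, 0, 3]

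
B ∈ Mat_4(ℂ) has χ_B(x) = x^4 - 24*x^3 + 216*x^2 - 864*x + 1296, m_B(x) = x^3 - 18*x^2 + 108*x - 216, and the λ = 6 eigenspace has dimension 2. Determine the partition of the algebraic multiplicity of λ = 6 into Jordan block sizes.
Block sizes for λ = 6: [3, 1]

Step 1 — from the characteristic polynomial, algebraic multiplicity of λ = 6 is 4. From dim ker(B − (6)·I) = 2, there are exactly 2 Jordan blocks for λ = 6.
Step 2 — from the minimal polynomial, the factor (x − 6)^3 tells us the largest block for λ = 6 has size 3.
Step 3 — with total size 4, 2 blocks, and largest block 3, the block sizes (in nonincreasing order) are [3, 1].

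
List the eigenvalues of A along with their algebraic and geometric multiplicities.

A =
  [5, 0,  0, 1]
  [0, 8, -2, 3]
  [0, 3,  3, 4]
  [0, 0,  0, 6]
λ = 5: alg = 2, geom = 2; λ = 6: alg = 2, geom = 1

Step 1 — factor the characteristic polynomial to read off the algebraic multiplicities:
  χ_A(x) = (x - 6)^2*(x - 5)^2

Step 2 — compute geometric multiplicities via the rank-nullity identity g(λ) = n − rank(A − λI):
  rank(A − (5)·I) = 2, so dim ker(A − (5)·I) = n − 2 = 2
  rank(A − (6)·I) = 3, so dim ker(A − (6)·I) = n − 3 = 1

Summary:
  λ = 5: algebraic multiplicity = 2, geometric multiplicity = 2
  λ = 6: algebraic multiplicity = 2, geometric multiplicity = 1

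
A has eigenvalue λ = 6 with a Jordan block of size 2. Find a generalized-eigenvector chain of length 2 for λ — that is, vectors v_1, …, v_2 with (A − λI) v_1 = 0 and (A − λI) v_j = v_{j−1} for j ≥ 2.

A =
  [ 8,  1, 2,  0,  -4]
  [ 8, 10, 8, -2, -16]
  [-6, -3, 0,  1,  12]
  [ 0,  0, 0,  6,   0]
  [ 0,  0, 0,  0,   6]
A Jordan chain for λ = 6 of length 2:
v_1 = (2, 8, -6, 0, 0)ᵀ
v_2 = (1, 0, 0, 0, 0)ᵀ

Let N = A − (6)·I. We want v_2 with N^2 v_2 = 0 but N^1 v_2 ≠ 0; then v_{j-1} := N · v_j for j = 2, …, 2.

Pick v_2 = (1, 0, 0, 0, 0)ᵀ.
Then v_1 = N · v_2 = (2, 8, -6, 0, 0)ᵀ.

Sanity check: (A − (6)·I) v_1 = (0, 0, 0, 0, 0)ᵀ = 0. ✓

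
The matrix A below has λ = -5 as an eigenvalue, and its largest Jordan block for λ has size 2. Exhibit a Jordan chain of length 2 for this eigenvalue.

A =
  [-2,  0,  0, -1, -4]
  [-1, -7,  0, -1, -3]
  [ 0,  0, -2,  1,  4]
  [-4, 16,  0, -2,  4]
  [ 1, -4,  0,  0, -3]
A Jordan chain for λ = -5 of length 2:
v_1 = (0, -2, 0, 16, -4)ᵀ
v_2 = (0, 1, 0, 0, 0)ᵀ

Let N = A − (-5)·I. We want v_2 with N^2 v_2 = 0 but N^1 v_2 ≠ 0; then v_{j-1} := N · v_j for j = 2, …, 2.

Pick v_2 = (0, 1, 0, 0, 0)ᵀ.
Then v_1 = N · v_2 = (0, -2, 0, 16, -4)ᵀ.

Sanity check: (A − (-5)·I) v_1 = (0, 0, 0, 0, 0)ᵀ = 0. ✓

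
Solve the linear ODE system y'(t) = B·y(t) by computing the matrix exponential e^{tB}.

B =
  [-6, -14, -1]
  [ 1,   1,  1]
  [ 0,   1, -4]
e^{tB} =
  [-5*t^2*exp(-3*t)/2 - 3*t*exp(-3*t) + exp(-3*t), -15*t^2*exp(-3*t)/2 - 14*t*exp(-3*t), -5*t^2*exp(-3*t) - t*exp(-3*t)]
  [t^2*exp(-3*t)/2 + t*exp(-3*t), 3*t^2*exp(-3*t)/2 + 4*t*exp(-3*t) + exp(-3*t), t^2*exp(-3*t) + t*exp(-3*t)]
  [t^2*exp(-3*t)/2, 3*t^2*exp(-3*t)/2 + t*exp(-3*t), t^2*exp(-3*t) - t*exp(-3*t) + exp(-3*t)]

Strategy: write B = P · J · P⁻¹ where J is a Jordan canonical form, so e^{tB} = P · e^{tJ} · P⁻¹, and e^{tJ} can be computed block-by-block.

B has Jordan form
J =
  [-3,  1,  0]
  [ 0, -3,  1]
  [ 0,  0, -3]
(up to reordering of blocks).

Per-block formulas:
  For a 3×3 Jordan block J_3(-3): exp(t · J_3(-3)) = e^(-3t)·(I + t·N + (t^2/2)·N^2), where N is the 3×3 nilpotent shift.

After assembling e^{tJ} and conjugating by P, we get:

e^{tB} =
  [-5*t^2*exp(-3*t)/2 - 3*t*exp(-3*t) + exp(-3*t), -15*t^2*exp(-3*t)/2 - 14*t*exp(-3*t), -5*t^2*exp(-3*t) - t*exp(-3*t)]
  [t^2*exp(-3*t)/2 + t*exp(-3*t), 3*t^2*exp(-3*t)/2 + 4*t*exp(-3*t) + exp(-3*t), t^2*exp(-3*t) + t*exp(-3*t)]
  [t^2*exp(-3*t)/2, 3*t^2*exp(-3*t)/2 + t*exp(-3*t), t^2*exp(-3*t) - t*exp(-3*t) + exp(-3*t)]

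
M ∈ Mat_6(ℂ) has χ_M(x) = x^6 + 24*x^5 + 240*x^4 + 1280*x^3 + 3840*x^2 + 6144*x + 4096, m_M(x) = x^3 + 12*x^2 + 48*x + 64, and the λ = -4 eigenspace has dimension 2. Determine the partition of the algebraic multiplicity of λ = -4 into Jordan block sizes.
Block sizes for λ = -4: [3, 3]

Step 1 — from the characteristic polynomial, algebraic multiplicity of λ = -4 is 6. From dim ker(M − (-4)·I) = 2, there are exactly 2 Jordan blocks for λ = -4.
Step 2 — from the minimal polynomial, the factor (x + 4)^3 tells us the largest block for λ = -4 has size 3.
Step 3 — with total size 6, 2 blocks, and largest block 3, the block sizes (in nonincreasing order) are [3, 3].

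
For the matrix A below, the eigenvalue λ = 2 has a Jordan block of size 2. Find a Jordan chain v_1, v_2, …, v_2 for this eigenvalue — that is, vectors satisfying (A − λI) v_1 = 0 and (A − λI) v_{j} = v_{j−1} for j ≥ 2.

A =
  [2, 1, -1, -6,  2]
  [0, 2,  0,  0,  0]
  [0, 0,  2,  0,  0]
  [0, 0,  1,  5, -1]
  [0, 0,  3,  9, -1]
A Jordan chain for λ = 2 of length 2:
v_1 = (1, 0, 0, 0, 0)ᵀ
v_2 = (0, 1, 0, 0, 0)ᵀ

Let N = A − (2)·I. We want v_2 with N^2 v_2 = 0 but N^1 v_2 ≠ 0; then v_{j-1} := N · v_j for j = 2, …, 2.

Pick v_2 = (0, 1, 0, 0, 0)ᵀ.
Then v_1 = N · v_2 = (1, 0, 0, 0, 0)ᵀ.

Sanity check: (A − (2)·I) v_1 = (0, 0, 0, 0, 0)ᵀ = 0. ✓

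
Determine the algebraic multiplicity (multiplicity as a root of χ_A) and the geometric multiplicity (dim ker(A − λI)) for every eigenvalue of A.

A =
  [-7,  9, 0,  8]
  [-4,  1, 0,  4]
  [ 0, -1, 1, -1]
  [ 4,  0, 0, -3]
λ = -5: alg = 2, geom = 1; λ = 1: alg = 2, geom = 1

Step 1 — factor the characteristic polynomial to read off the algebraic multiplicities:
  χ_A(x) = (x - 1)^2*(x + 5)^2

Step 2 — compute geometric multiplicities via the rank-nullity identity g(λ) = n − rank(A − λI):
  rank(A − (-5)·I) = 3, so dim ker(A − (-5)·I) = n − 3 = 1
  rank(A − (1)·I) = 3, so dim ker(A − (1)·I) = n − 3 = 1

Summary:
  λ = -5: algebraic multiplicity = 2, geometric multiplicity = 1
  λ = 1: algebraic multiplicity = 2, geometric multiplicity = 1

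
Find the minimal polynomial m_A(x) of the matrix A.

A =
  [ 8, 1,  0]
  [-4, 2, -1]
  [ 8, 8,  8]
x^3 - 18*x^2 + 108*x - 216

The characteristic polynomial is χ_A(x) = (x - 6)^3, so the eigenvalues are known. The minimal polynomial is
  m_A(x) = Π_λ (x − λ)^{k_λ}
where k_λ is the size of the *largest* Jordan block for λ (equivalently, the smallest k with (A − λI)^k v = 0 for every generalised eigenvector v of λ).

  λ = 6: largest Jordan block has size 3, contributing (x − 6)^3

So m_A(x) = (x - 6)^3 = x^3 - 18*x^2 + 108*x - 216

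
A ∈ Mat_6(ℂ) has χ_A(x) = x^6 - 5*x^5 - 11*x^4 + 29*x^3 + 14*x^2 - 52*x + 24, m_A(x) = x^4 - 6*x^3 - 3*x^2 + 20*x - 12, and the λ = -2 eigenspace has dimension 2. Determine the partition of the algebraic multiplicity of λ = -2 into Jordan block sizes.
Block sizes for λ = -2: [1, 1]

Step 1 — from the characteristic polynomial, algebraic multiplicity of λ = -2 is 2. From dim ker(A − (-2)·I) = 2, there are exactly 2 Jordan blocks for λ = -2.
Step 2 — from the minimal polynomial, the factor (x + 2) tells us the largest block for λ = -2 has size 1.
Step 3 — with total size 2, 2 blocks, and largest block 1, the block sizes (in nonincreasing order) are [1, 1].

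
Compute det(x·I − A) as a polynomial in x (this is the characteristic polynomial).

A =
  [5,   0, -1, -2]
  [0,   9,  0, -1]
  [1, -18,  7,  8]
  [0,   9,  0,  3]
x^4 - 24*x^3 + 216*x^2 - 864*x + 1296

Expanding det(x·I − A) (e.g. by cofactor expansion or by noting that A is similar to its Jordan form J, which has the same characteristic polynomial as A) gives
  χ_A(x) = x^4 - 24*x^3 + 216*x^2 - 864*x + 1296
which factors as (x - 6)^4. The eigenvalues (with algebraic multiplicities) are λ = 6 with multiplicity 4.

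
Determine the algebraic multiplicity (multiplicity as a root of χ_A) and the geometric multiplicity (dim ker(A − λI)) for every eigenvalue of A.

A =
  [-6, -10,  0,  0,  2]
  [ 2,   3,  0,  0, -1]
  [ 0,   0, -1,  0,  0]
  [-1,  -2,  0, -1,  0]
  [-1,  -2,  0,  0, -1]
λ = -2: alg = 1, geom = 1; λ = -1: alg = 4, geom = 3

Step 1 — factor the characteristic polynomial to read off the algebraic multiplicities:
  χ_A(x) = (x + 1)^4*(x + 2)

Step 2 — compute geometric multiplicities via the rank-nullity identity g(λ) = n − rank(A − λI):
  rank(A − (-2)·I) = 4, so dim ker(A − (-2)·I) = n − 4 = 1
  rank(A − (-1)·I) = 2, so dim ker(A − (-1)·I) = n − 2 = 3

Summary:
  λ = -2: algebraic multiplicity = 1, geometric multiplicity = 1
  λ = -1: algebraic multiplicity = 4, geometric multiplicity = 3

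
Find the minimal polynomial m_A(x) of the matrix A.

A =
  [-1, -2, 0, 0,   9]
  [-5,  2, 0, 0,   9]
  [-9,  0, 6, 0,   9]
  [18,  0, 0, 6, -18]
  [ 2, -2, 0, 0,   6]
x^3 - 7*x^2 - 6*x + 72

The characteristic polynomial is χ_A(x) = (x - 6)^3*(x - 4)*(x + 3), so the eigenvalues are known. The minimal polynomial is
  m_A(x) = Π_λ (x − λ)^{k_λ}
where k_λ is the size of the *largest* Jordan block for λ (equivalently, the smallest k with (A − λI)^k v = 0 for every generalised eigenvector v of λ).

  λ = -3: largest Jordan block has size 1, contributing (x + 3)
  λ = 4: largest Jordan block has size 1, contributing (x − 4)
  λ = 6: largest Jordan block has size 1, contributing (x − 6)

So m_A(x) = (x - 6)*(x - 4)*(x + 3) = x^3 - 7*x^2 - 6*x + 72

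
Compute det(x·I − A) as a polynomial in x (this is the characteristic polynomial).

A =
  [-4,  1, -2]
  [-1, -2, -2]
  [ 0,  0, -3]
x^3 + 9*x^2 + 27*x + 27

Expanding det(x·I − A) (e.g. by cofactor expansion or by noting that A is similar to its Jordan form J, which has the same characteristic polynomial as A) gives
  χ_A(x) = x^3 + 9*x^2 + 27*x + 27
which factors as (x + 3)^3. The eigenvalues (with algebraic multiplicities) are λ = -3 with multiplicity 3.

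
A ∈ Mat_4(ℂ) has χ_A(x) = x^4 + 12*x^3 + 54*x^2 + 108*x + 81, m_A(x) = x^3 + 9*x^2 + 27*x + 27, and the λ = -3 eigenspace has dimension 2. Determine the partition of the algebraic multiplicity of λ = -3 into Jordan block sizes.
Block sizes for λ = -3: [3, 1]

Step 1 — from the characteristic polynomial, algebraic multiplicity of λ = -3 is 4. From dim ker(A − (-3)·I) = 2, there are exactly 2 Jordan blocks for λ = -3.
Step 2 — from the minimal polynomial, the factor (x + 3)^3 tells us the largest block for λ = -3 has size 3.
Step 3 — with total size 4, 2 blocks, and largest block 3, the block sizes (in nonincreasing order) are [3, 1].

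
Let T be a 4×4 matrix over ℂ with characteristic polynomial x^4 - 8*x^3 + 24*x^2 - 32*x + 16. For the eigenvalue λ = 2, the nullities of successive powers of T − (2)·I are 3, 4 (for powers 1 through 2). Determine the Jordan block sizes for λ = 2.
Block sizes for λ = 2: [2, 1, 1]

From the dimensions of kernels of powers, the number of Jordan blocks of size at least j is d_j − d_{j−1} where d_j = dim ker(N^j) (with d_0 = 0). Computing the differences gives [3, 1].
The number of blocks of size exactly k is (#blocks of size ≥ k) − (#blocks of size ≥ k + 1), so the partition is: 2 block(s) of size 1, 1 block(s) of size 2.
In nonincreasing order the block sizes are [2, 1, 1].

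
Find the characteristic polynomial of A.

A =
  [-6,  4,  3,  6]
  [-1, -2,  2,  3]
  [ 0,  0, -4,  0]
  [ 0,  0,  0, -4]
x^4 + 16*x^3 + 96*x^2 + 256*x + 256

Expanding det(x·I − A) (e.g. by cofactor expansion or by noting that A is similar to its Jordan form J, which has the same characteristic polynomial as A) gives
  χ_A(x) = x^4 + 16*x^3 + 96*x^2 + 256*x + 256
which factors as (x + 4)^4. The eigenvalues (with algebraic multiplicities) are λ = -4 with multiplicity 4.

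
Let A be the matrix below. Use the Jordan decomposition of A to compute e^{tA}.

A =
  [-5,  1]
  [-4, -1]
e^{tA} =
  [-2*t*exp(-3*t) + exp(-3*t), t*exp(-3*t)]
  [-4*t*exp(-3*t), 2*t*exp(-3*t) + exp(-3*t)]

Strategy: write A = P · J · P⁻¹ where J is a Jordan canonical form, so e^{tA} = P · e^{tJ} · P⁻¹, and e^{tJ} can be computed block-by-block.

A has Jordan form
J =
  [-3,  1]
  [ 0, -3]
(up to reordering of blocks).

Per-block formulas:
  For a 2×2 Jordan block J_2(-3): exp(t · J_2(-3)) = e^(-3t)·(I + t·N), where N is the 2×2 nilpotent shift.

After assembling e^{tJ} and conjugating by P, we get:

e^{tA} =
  [-2*t*exp(-3*t) + exp(-3*t), t*exp(-3*t)]
  [-4*t*exp(-3*t), 2*t*exp(-3*t) + exp(-3*t)]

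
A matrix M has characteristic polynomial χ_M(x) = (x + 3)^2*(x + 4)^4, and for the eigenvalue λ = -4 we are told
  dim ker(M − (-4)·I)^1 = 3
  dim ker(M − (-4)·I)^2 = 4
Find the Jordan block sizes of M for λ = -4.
Block sizes for λ = -4: [2, 1, 1]

From the dimensions of kernels of powers, the number of Jordan blocks of size at least j is d_j − d_{j−1} where d_j = dim ker(N^j) (with d_0 = 0). Computing the differences gives [3, 1].
The number of blocks of size exactly k is (#blocks of size ≥ k) − (#blocks of size ≥ k + 1), so the partition is: 2 block(s) of size 1, 1 block(s) of size 2.
In nonincreasing order the block sizes are [2, 1, 1].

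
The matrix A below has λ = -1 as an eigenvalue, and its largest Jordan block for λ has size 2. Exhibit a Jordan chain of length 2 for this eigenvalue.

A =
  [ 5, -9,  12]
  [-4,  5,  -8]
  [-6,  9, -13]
A Jordan chain for λ = -1 of length 2:
v_1 = (6, -4, -6)ᵀ
v_2 = (1, 0, 0)ᵀ

Let N = A − (-1)·I. We want v_2 with N^2 v_2 = 0 but N^1 v_2 ≠ 0; then v_{j-1} := N · v_j for j = 2, …, 2.

Pick v_2 = (1, 0, 0)ᵀ.
Then v_1 = N · v_2 = (6, -4, -6)ᵀ.

Sanity check: (A − (-1)·I) v_1 = (0, 0, 0)ᵀ = 0. ✓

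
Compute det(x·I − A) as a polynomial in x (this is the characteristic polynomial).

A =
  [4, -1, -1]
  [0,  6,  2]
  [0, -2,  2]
x^3 - 12*x^2 + 48*x - 64

Expanding det(x·I − A) (e.g. by cofactor expansion or by noting that A is similar to its Jordan form J, which has the same characteristic polynomial as A) gives
  χ_A(x) = x^3 - 12*x^2 + 48*x - 64
which factors as (x - 4)^3. The eigenvalues (with algebraic multiplicities) are λ = 4 with multiplicity 3.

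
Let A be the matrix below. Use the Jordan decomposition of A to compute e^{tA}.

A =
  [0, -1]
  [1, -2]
e^{tA} =
  [t*exp(-t) + exp(-t), -t*exp(-t)]
  [t*exp(-t), -t*exp(-t) + exp(-t)]

Strategy: write A = P · J · P⁻¹ where J is a Jordan canonical form, so e^{tA} = P · e^{tJ} · P⁻¹, and e^{tJ} can be computed block-by-block.

A has Jordan form
J =
  [-1,  1]
  [ 0, -1]
(up to reordering of blocks).

Per-block formulas:
  For a 2×2 Jordan block J_2(-1): exp(t · J_2(-1)) = e^(-1t)·(I + t·N), where N is the 2×2 nilpotent shift.

After assembling e^{tJ} and conjugating by P, we get:

e^{tA} =
  [t*exp(-t) + exp(-t), -t*exp(-t)]
  [t*exp(-t), -t*exp(-t) + exp(-t)]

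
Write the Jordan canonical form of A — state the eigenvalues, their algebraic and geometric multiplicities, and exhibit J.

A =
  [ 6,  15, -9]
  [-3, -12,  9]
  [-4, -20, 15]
J_2(3) ⊕ J_1(3)

The characteristic polynomial is
  det(x·I − A) = x^3 - 9*x^2 + 27*x - 27 = (x - 3)^3

Eigenvalues and multiplicities (the geometric multiplicity of λ is n − rank(A − λI), which equals the number of Jordan blocks for λ):
  λ = 3: algebraic multiplicity = 3, geometric multiplicity = 2

Determining the block sizes for each eigenvalue:
  λ = 3: 2 blocks summing to 3 forces exactly one block of size 2 and the rest size 1 → block sizes [2, 1]

Assembling the blocks gives a Jordan form
J =
  [3, 1, 0]
  [0, 3, 0]
  [0, 0, 3]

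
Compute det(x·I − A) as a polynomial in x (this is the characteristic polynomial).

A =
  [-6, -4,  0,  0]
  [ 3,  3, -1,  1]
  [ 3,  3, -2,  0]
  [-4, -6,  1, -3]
x^4 + 8*x^3 + 24*x^2 + 32*x + 16

Expanding det(x·I − A) (e.g. by cofactor expansion or by noting that A is similar to its Jordan form J, which has the same characteristic polynomial as A) gives
  χ_A(x) = x^4 + 8*x^3 + 24*x^2 + 32*x + 16
which factors as (x + 2)^4. The eigenvalues (with algebraic multiplicities) are λ = -2 with multiplicity 4.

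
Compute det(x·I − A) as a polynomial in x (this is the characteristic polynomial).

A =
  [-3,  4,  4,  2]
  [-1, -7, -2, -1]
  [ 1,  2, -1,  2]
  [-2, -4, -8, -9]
x^4 + 20*x^3 + 150*x^2 + 500*x + 625

Expanding det(x·I − A) (e.g. by cofactor expansion or by noting that A is similar to its Jordan form J, which has the same characteristic polynomial as A) gives
  χ_A(x) = x^4 + 20*x^3 + 150*x^2 + 500*x + 625
which factors as (x + 5)^4. The eigenvalues (with algebraic multiplicities) are λ = -5 with multiplicity 4.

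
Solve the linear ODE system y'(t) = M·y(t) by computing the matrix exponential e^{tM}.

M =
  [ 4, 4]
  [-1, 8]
e^{tM} =
  [-2*t*exp(6*t) + exp(6*t), 4*t*exp(6*t)]
  [-t*exp(6*t), 2*t*exp(6*t) + exp(6*t)]

Strategy: write M = P · J · P⁻¹ where J is a Jordan canonical form, so e^{tM} = P · e^{tJ} · P⁻¹, and e^{tJ} can be computed block-by-block.

M has Jordan form
J =
  [6, 1]
  [0, 6]
(up to reordering of blocks).

Per-block formulas:
  For a 2×2 Jordan block J_2(6): exp(t · J_2(6)) = e^(6t)·(I + t·N), where N is the 2×2 nilpotent shift.

After assembling e^{tJ} and conjugating by P, we get:

e^{tM} =
  [-2*t*exp(6*t) + exp(6*t), 4*t*exp(6*t)]
  [-t*exp(6*t), 2*t*exp(6*t) + exp(6*t)]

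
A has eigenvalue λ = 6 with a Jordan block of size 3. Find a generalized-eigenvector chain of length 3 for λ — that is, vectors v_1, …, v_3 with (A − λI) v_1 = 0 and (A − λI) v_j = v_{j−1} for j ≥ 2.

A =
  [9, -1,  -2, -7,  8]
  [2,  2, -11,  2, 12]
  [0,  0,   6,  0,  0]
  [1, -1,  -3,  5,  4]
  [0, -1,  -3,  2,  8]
A Jordan chain for λ = 6 of length 3:
v_1 = (2, -2, 0, 0, -1)ᵀ
v_2 = (-2, -11, 0, -3, -3)ᵀ
v_3 = (0, 0, 1, 0, 0)ᵀ

Let N = A − (6)·I. We want v_3 with N^3 v_3 = 0 but N^2 v_3 ≠ 0; then v_{j-1} := N · v_j for j = 3, …, 2.

Pick v_3 = (0, 0, 1, 0, 0)ᵀ.
Then v_2 = N · v_3 = (-2, -11, 0, -3, -3)ᵀ.
Then v_1 = N · v_2 = (2, -2, 0, 0, -1)ᵀ.

Sanity check: (A − (6)·I) v_1 = (0, 0, 0, 0, 0)ᵀ = 0. ✓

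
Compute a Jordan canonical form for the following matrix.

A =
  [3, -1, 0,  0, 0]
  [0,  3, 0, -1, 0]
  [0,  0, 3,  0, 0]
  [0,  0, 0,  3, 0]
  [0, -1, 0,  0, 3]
J_3(3) ⊕ J_1(3) ⊕ J_1(3)

The characteristic polynomial is
  det(x·I − A) = x^5 - 15*x^4 + 90*x^3 - 270*x^2 + 405*x - 243 = (x - 3)^5

Eigenvalues and multiplicities (the geometric multiplicity of λ is n − rank(A − λI), which equals the number of Jordan blocks for λ):
  λ = 3: algebraic multiplicity = 5, geometric multiplicity = 3

Determining the block sizes for each eigenvalue:
  λ = 3: with am = 5 and gm = 3, the partition is not yet determined (e.g. several partitions of 5 into 3 parts exist). Let N = A − (3)·I. Computing rank(N^1) = 2, rank(N^2) = 1, rank(N^3) = 0; the number of blocks of size ≥ j is rank(N^{j−1}) − rank(N^j), giving [3, 1, 1]. So we have 1 block(s) of size 3, 2 block(s) of size 1 → block sizes [3, 1, 1]

Assembling the blocks gives a Jordan form
J =
  [3, 1, 0, 0, 0]
  [0, 3, 1, 0, 0]
  [0, 0, 3, 0, 0]
  [0, 0, 0, 3, 0]
  [0, 0, 0, 0, 3]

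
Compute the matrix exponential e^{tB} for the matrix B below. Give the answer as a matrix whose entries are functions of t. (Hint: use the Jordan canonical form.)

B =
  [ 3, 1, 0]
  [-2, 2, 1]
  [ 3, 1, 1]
e^{tB} =
  [-t^2*exp(2*t)/2 + t*exp(2*t) + exp(2*t), t^2*exp(2*t)/2 + t*exp(2*t), t^2*exp(2*t)/2]
  [t^2*exp(2*t)/2 - 2*t*exp(2*t), -t^2*exp(2*t)/2 + exp(2*t), -t^2*exp(2*t)/2 + t*exp(2*t)]
  [-t^2*exp(2*t) + 3*t*exp(2*t), t^2*exp(2*t) + t*exp(2*t), t^2*exp(2*t) - t*exp(2*t) + exp(2*t)]

Strategy: write B = P · J · P⁻¹ where J is a Jordan canonical form, so e^{tB} = P · e^{tJ} · P⁻¹, and e^{tJ} can be computed block-by-block.

B has Jordan form
J =
  [2, 1, 0]
  [0, 2, 1]
  [0, 0, 2]
(up to reordering of blocks).

Per-block formulas:
  For a 3×3 Jordan block J_3(2): exp(t · J_3(2)) = e^(2t)·(I + t·N + (t^2/2)·N^2), where N is the 3×3 nilpotent shift.

After assembling e^{tJ} and conjugating by P, we get:

e^{tB} =
  [-t^2*exp(2*t)/2 + t*exp(2*t) + exp(2*t), t^2*exp(2*t)/2 + t*exp(2*t), t^2*exp(2*t)/2]
  [t^2*exp(2*t)/2 - 2*t*exp(2*t), -t^2*exp(2*t)/2 + exp(2*t), -t^2*exp(2*t)/2 + t*exp(2*t)]
  [-t^2*exp(2*t) + 3*t*exp(2*t), t^2*exp(2*t) + t*exp(2*t), t^2*exp(2*t) - t*exp(2*t) + exp(2*t)]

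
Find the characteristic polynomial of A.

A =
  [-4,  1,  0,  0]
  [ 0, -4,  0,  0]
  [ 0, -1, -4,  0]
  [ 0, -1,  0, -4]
x^4 + 16*x^3 + 96*x^2 + 256*x + 256

Expanding det(x·I − A) (e.g. by cofactor expansion or by noting that A is similar to its Jordan form J, which has the same characteristic polynomial as A) gives
  χ_A(x) = x^4 + 16*x^3 + 96*x^2 + 256*x + 256
which factors as (x + 4)^4. The eigenvalues (with algebraic multiplicities) are λ = -4 with multiplicity 4.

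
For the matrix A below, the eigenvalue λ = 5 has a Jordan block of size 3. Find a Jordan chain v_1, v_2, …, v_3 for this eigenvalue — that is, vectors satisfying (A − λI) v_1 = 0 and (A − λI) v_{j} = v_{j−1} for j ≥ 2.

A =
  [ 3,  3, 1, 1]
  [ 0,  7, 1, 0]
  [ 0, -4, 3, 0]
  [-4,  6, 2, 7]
A Jordan chain for λ = 5 of length 3:
v_1 = (2, 0, 0, 4)ᵀ
v_2 = (3, 2, -4, 6)ᵀ
v_3 = (0, 1, 0, 0)ᵀ

Let N = A − (5)·I. We want v_3 with N^3 v_3 = 0 but N^2 v_3 ≠ 0; then v_{j-1} := N · v_j for j = 3, …, 2.

Pick v_3 = (0, 1, 0, 0)ᵀ.
Then v_2 = N · v_3 = (3, 2, -4, 6)ᵀ.
Then v_1 = N · v_2 = (2, 0, 0, 4)ᵀ.

Sanity check: (A − (5)·I) v_1 = (0, 0, 0, 0)ᵀ = 0. ✓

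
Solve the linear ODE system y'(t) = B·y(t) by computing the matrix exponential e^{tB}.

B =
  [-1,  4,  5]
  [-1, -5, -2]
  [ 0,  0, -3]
e^{tB} =
  [2*t*exp(-3*t) + exp(-3*t), 4*t*exp(-3*t), t^2*exp(-3*t) + 5*t*exp(-3*t)]
  [-t*exp(-3*t), -2*t*exp(-3*t) + exp(-3*t), -t^2*exp(-3*t)/2 - 2*t*exp(-3*t)]
  [0, 0, exp(-3*t)]

Strategy: write B = P · J · P⁻¹ where J is a Jordan canonical form, so e^{tB} = P · e^{tJ} · P⁻¹, and e^{tJ} can be computed block-by-block.

B has Jordan form
J =
  [-3,  1,  0]
  [ 0, -3,  1]
  [ 0,  0, -3]
(up to reordering of blocks).

Per-block formulas:
  For a 3×3 Jordan block J_3(-3): exp(t · J_3(-3)) = e^(-3t)·(I + t·N + (t^2/2)·N^2), where N is the 3×3 nilpotent shift.

After assembling e^{tJ} and conjugating by P, we get:

e^{tB} =
  [2*t*exp(-3*t) + exp(-3*t), 4*t*exp(-3*t), t^2*exp(-3*t) + 5*t*exp(-3*t)]
  [-t*exp(-3*t), -2*t*exp(-3*t) + exp(-3*t), -t^2*exp(-3*t)/2 - 2*t*exp(-3*t)]
  [0, 0, exp(-3*t)]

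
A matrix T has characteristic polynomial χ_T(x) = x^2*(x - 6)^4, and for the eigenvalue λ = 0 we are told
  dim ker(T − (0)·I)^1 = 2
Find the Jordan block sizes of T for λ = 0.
Block sizes for λ = 0: [1, 1]

From the dimensions of kernels of powers, the number of Jordan blocks of size at least j is d_j − d_{j−1} where d_j = dim ker(N^j) (with d_0 = 0). Computing the differences gives [2].
The number of blocks of size exactly k is (#blocks of size ≥ k) − (#blocks of size ≥ k + 1), so the partition is: 2 block(s) of size 1.
In nonincreasing order the block sizes are [1, 1].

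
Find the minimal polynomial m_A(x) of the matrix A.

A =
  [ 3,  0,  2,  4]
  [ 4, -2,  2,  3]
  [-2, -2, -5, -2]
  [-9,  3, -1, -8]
x^3 + 9*x^2 + 27*x + 27

The characteristic polynomial is χ_A(x) = (x + 3)^4, so the eigenvalues are known. The minimal polynomial is
  m_A(x) = Π_λ (x − λ)^{k_λ}
where k_λ is the size of the *largest* Jordan block for λ (equivalently, the smallest k with (A − λI)^k v = 0 for every generalised eigenvector v of λ).

  λ = -3: largest Jordan block has size 3, contributing (x + 3)^3

So m_A(x) = (x + 3)^3 = x^3 + 9*x^2 + 27*x + 27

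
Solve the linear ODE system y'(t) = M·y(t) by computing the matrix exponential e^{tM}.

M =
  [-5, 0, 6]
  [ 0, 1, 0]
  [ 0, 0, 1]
e^{tM} =
  [exp(-5*t), 0, exp(t) - exp(-5*t)]
  [0, exp(t), 0]
  [0, 0, exp(t)]

Strategy: write M = P · J · P⁻¹ where J is a Jordan canonical form, so e^{tM} = P · e^{tJ} · P⁻¹, and e^{tJ} can be computed block-by-block.

M has Jordan form
J =
  [-5, 0, 0]
  [ 0, 1, 0]
  [ 0, 0, 1]
(up to reordering of blocks).

Per-block formulas:
  For a 1×1 block at λ = 1: exp(t · [1]) = [e^(1t)].
  For a 1×1 block at λ = -5: exp(t · [-5]) = [e^(-5t)].

After assembling e^{tJ} and conjugating by P, we get:

e^{tM} =
  [exp(-5*t), 0, exp(t) - exp(-5*t)]
  [0, exp(t), 0]
  [0, 0, exp(t)]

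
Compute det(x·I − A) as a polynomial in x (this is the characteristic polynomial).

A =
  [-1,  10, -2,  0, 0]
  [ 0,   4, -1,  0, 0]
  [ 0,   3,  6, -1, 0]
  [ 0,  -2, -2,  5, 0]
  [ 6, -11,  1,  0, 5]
x^5 - 19*x^4 + 130*x^3 - 350*x^2 + 125*x + 625

Expanding det(x·I − A) (e.g. by cofactor expansion or by noting that A is similar to its Jordan form J, which has the same characteristic polynomial as A) gives
  χ_A(x) = x^5 - 19*x^4 + 130*x^3 - 350*x^2 + 125*x + 625
which factors as (x - 5)^4*(x + 1). The eigenvalues (with algebraic multiplicities) are λ = -1 with multiplicity 1, λ = 5 with multiplicity 4.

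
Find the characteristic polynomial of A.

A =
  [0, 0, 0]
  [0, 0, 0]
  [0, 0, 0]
x^3

Expanding det(x·I − A) (e.g. by cofactor expansion or by noting that A is similar to its Jordan form J, which has the same characteristic polynomial as A) gives
  χ_A(x) = x^3
which factors as x^3. The eigenvalues (with algebraic multiplicities) are λ = 0 with multiplicity 3.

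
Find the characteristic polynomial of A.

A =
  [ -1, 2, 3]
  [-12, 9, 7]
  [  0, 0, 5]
x^3 - 13*x^2 + 55*x - 75

Expanding det(x·I − A) (e.g. by cofactor expansion or by noting that A is similar to its Jordan form J, which has the same characteristic polynomial as A) gives
  χ_A(x) = x^3 - 13*x^2 + 55*x - 75
which factors as (x - 5)^2*(x - 3). The eigenvalues (with algebraic multiplicities) are λ = 3 with multiplicity 1, λ = 5 with multiplicity 2.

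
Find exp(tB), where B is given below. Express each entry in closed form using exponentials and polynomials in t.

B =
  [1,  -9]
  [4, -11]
e^{tB} =
  [6*t*exp(-5*t) + exp(-5*t), -9*t*exp(-5*t)]
  [4*t*exp(-5*t), -6*t*exp(-5*t) + exp(-5*t)]

Strategy: write B = P · J · P⁻¹ where J is a Jordan canonical form, so e^{tB} = P · e^{tJ} · P⁻¹, and e^{tJ} can be computed block-by-block.

B has Jordan form
J =
  [-5,  1]
  [ 0, -5]
(up to reordering of blocks).

Per-block formulas:
  For a 2×2 Jordan block J_2(-5): exp(t · J_2(-5)) = e^(-5t)·(I + t·N), where N is the 2×2 nilpotent shift.

After assembling e^{tJ} and conjugating by P, we get:

e^{tB} =
  [6*t*exp(-5*t) + exp(-5*t), -9*t*exp(-5*t)]
  [4*t*exp(-5*t), -6*t*exp(-5*t) + exp(-5*t)]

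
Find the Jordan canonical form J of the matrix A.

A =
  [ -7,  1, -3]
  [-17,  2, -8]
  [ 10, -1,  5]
J_3(0)

The characteristic polynomial is
  det(x·I − A) = x^3

Eigenvalues and multiplicities (the geometric multiplicity of λ is n − rank(A − λI), which equals the number of Jordan blocks for λ):
  λ = 0: algebraic multiplicity = 3, geometric multiplicity = 1

Determining the block sizes for each eigenvalue:
  λ = 0: one block (gm = 1), so the single block has size am = 3 → block sizes [3]

Assembling the blocks gives a Jordan form
J =
  [0, 1, 0]
  [0, 0, 1]
  [0, 0, 0]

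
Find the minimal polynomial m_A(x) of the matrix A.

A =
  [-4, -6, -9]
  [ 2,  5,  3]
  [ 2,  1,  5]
x^3 - 6*x^2 + 12*x - 8

The characteristic polynomial is χ_A(x) = (x - 2)^3, so the eigenvalues are known. The minimal polynomial is
  m_A(x) = Π_λ (x − λ)^{k_λ}
where k_λ is the size of the *largest* Jordan block for λ (equivalently, the smallest k with (A − λI)^k v = 0 for every generalised eigenvector v of λ).

  λ = 2: largest Jordan block has size 3, contributing (x − 2)^3

So m_A(x) = (x - 2)^3 = x^3 - 6*x^2 + 12*x - 8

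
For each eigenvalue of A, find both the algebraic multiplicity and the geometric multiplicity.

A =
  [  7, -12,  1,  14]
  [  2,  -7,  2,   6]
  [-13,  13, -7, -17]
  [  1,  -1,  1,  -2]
λ = -5: alg = 3, geom = 2; λ = 6: alg = 1, geom = 1

Step 1 — factor the characteristic polynomial to read off the algebraic multiplicities:
  χ_A(x) = (x - 6)*(x + 5)^3

Step 2 — compute geometric multiplicities via the rank-nullity identity g(λ) = n − rank(A − λI):
  rank(A − (-5)·I) = 2, so dim ker(A − (-5)·I) = n − 2 = 2
  rank(A − (6)·I) = 3, so dim ker(A − (6)·I) = n − 3 = 1

Summary:
  λ = -5: algebraic multiplicity = 3, geometric multiplicity = 2
  λ = 6: algebraic multiplicity = 1, geometric multiplicity = 1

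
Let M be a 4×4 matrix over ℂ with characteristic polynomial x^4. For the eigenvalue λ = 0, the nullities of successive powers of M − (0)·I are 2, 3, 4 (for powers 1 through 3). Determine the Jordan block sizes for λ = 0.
Block sizes for λ = 0: [3, 1]

From the dimensions of kernels of powers, the number of Jordan blocks of size at least j is d_j − d_{j−1} where d_j = dim ker(N^j) (with d_0 = 0). Computing the differences gives [2, 1, 1].
The number of blocks of size exactly k is (#blocks of size ≥ k) − (#blocks of size ≥ k + 1), so the partition is: 1 block(s) of size 1, 1 block(s) of size 3.
In nonincreasing order the block sizes are [3, 1].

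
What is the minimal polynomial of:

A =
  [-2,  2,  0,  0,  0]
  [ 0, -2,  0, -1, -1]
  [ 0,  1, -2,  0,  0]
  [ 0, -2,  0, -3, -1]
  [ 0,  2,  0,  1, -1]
x^3 + 6*x^2 + 12*x + 8

The characteristic polynomial is χ_A(x) = (x + 2)^5, so the eigenvalues are known. The minimal polynomial is
  m_A(x) = Π_λ (x − λ)^{k_λ}
where k_λ is the size of the *largest* Jordan block for λ (equivalently, the smallest k with (A − λI)^k v = 0 for every generalised eigenvector v of λ).

  λ = -2: largest Jordan block has size 3, contributing (x + 2)^3

So m_A(x) = (x + 2)^3 = x^3 + 6*x^2 + 12*x + 8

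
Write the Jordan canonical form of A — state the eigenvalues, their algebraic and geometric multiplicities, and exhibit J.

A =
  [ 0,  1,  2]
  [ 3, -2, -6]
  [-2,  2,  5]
J_2(1) ⊕ J_1(1)

The characteristic polynomial is
  det(x·I − A) = x^3 - 3*x^2 + 3*x - 1 = (x - 1)^3

Eigenvalues and multiplicities (the geometric multiplicity of λ is n − rank(A − λI), which equals the number of Jordan blocks for λ):
  λ = 1: algebraic multiplicity = 3, geometric multiplicity = 2

Determining the block sizes for each eigenvalue:
  λ = 1: 2 blocks summing to 3 forces exactly one block of size 2 and the rest size 1 → block sizes [2, 1]

Assembling the blocks gives a Jordan form
J =
  [1, 1, 0]
  [0, 1, 0]
  [0, 0, 1]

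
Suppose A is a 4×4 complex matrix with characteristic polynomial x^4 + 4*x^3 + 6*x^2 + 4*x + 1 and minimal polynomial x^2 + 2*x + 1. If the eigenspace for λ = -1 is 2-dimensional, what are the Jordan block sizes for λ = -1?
Block sizes for λ = -1: [2, 2]

Step 1 — from the characteristic polynomial, algebraic multiplicity of λ = -1 is 4. From dim ker(A − (-1)·I) = 2, there are exactly 2 Jordan blocks for λ = -1.
Step 2 — from the minimal polynomial, the factor (x + 1)^2 tells us the largest block for λ = -1 has size 2.
Step 3 — with total size 4, 2 blocks, and largest block 2, the block sizes (in nonincreasing order) are [2, 2].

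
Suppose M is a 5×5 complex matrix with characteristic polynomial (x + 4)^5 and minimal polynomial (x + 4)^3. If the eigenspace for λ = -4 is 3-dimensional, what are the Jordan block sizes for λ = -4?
Block sizes for λ = -4: [3, 1, 1]

Step 1 — from the characteristic polynomial, algebraic multiplicity of λ = -4 is 5. From dim ker(M − (-4)·I) = 3, there are exactly 3 Jordan blocks for λ = -4.
Step 2 — from the minimal polynomial, the factor (x + 4)^3 tells us the largest block for λ = -4 has size 3.
Step 3 — with total size 5, 3 blocks, and largest block 3, the block sizes (in nonincreasing order) are [3, 1, 1].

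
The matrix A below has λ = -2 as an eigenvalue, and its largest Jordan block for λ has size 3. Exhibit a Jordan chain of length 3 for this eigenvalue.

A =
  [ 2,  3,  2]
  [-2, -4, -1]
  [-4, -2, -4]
A Jordan chain for λ = -2 of length 3:
v_1 = (2, 0, -4)ᵀ
v_2 = (4, -2, -4)ᵀ
v_3 = (1, 0, 0)ᵀ

Let N = A − (-2)·I. We want v_3 with N^3 v_3 = 0 but N^2 v_3 ≠ 0; then v_{j-1} := N · v_j for j = 3, …, 2.

Pick v_3 = (1, 0, 0)ᵀ.
Then v_2 = N · v_3 = (4, -2, -4)ᵀ.
Then v_1 = N · v_2 = (2, 0, -4)ᵀ.

Sanity check: (A − (-2)·I) v_1 = (0, 0, 0)ᵀ = 0. ✓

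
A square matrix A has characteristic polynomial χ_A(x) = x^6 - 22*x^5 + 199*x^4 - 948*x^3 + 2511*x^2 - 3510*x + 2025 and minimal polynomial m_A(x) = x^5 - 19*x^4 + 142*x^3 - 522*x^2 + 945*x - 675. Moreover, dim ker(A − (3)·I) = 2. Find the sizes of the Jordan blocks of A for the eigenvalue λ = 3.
Block sizes for λ = 3: [3, 1]

Step 1 — from the characteristic polynomial, algebraic multiplicity of λ = 3 is 4. From dim ker(A − (3)·I) = 2, there are exactly 2 Jordan blocks for λ = 3.
Step 2 — from the minimal polynomial, the factor (x − 3)^3 tells us the largest block for λ = 3 has size 3.
Step 3 — with total size 4, 2 blocks, and largest block 3, the block sizes (in nonincreasing order) are [3, 1].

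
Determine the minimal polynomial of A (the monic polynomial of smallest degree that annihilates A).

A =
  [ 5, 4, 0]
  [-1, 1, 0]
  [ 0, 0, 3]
x^2 - 6*x + 9

The characteristic polynomial is χ_A(x) = (x - 3)^3, so the eigenvalues are known. The minimal polynomial is
  m_A(x) = Π_λ (x − λ)^{k_λ}
where k_λ is the size of the *largest* Jordan block for λ (equivalently, the smallest k with (A − λI)^k v = 0 for every generalised eigenvector v of λ).

  λ = 3: largest Jordan block has size 2, contributing (x − 3)^2

So m_A(x) = (x - 3)^2 = x^2 - 6*x + 9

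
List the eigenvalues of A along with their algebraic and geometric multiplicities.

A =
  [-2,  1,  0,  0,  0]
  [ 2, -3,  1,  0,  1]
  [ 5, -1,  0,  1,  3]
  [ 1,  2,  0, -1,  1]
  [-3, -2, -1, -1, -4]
λ = -2: alg = 5, geom = 2

Step 1 — factor the characteristic polynomial to read off the algebraic multiplicities:
  χ_A(x) = (x + 2)^5

Step 2 — compute geometric multiplicities via the rank-nullity identity g(λ) = n − rank(A − λI):
  rank(A − (-2)·I) = 3, so dim ker(A − (-2)·I) = n − 3 = 2

Summary:
  λ = -2: algebraic multiplicity = 5, geometric multiplicity = 2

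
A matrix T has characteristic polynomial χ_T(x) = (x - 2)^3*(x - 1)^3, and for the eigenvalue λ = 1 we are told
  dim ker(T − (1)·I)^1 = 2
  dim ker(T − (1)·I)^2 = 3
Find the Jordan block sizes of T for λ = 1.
Block sizes for λ = 1: [2, 1]

From the dimensions of kernels of powers, the number of Jordan blocks of size at least j is d_j − d_{j−1} where d_j = dim ker(N^j) (with d_0 = 0). Computing the differences gives [2, 1].
The number of blocks of size exactly k is (#blocks of size ≥ k) − (#blocks of size ≥ k + 1), so the partition is: 1 block(s) of size 1, 1 block(s) of size 2.
In nonincreasing order the block sizes are [2, 1].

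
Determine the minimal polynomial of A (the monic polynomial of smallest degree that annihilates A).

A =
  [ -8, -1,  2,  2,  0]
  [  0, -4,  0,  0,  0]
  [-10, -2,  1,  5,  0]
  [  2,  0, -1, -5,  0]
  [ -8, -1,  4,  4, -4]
x^2 + 8*x + 16

The characteristic polynomial is χ_A(x) = (x + 4)^5, so the eigenvalues are known. The minimal polynomial is
  m_A(x) = Π_λ (x − λ)^{k_λ}
where k_λ is the size of the *largest* Jordan block for λ (equivalently, the smallest k with (A − λI)^k v = 0 for every generalised eigenvector v of λ).

  λ = -4: largest Jordan block has size 2, contributing (x + 4)^2

So m_A(x) = (x + 4)^2 = x^2 + 8*x + 16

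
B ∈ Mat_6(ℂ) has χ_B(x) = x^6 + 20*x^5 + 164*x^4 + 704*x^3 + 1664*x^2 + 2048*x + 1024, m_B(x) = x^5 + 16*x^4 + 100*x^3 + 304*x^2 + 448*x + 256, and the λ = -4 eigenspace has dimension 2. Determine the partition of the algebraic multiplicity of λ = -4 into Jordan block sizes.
Block sizes for λ = -4: [3, 1]

Step 1 — from the characteristic polynomial, algebraic multiplicity of λ = -4 is 4. From dim ker(B − (-4)·I) = 2, there are exactly 2 Jordan blocks for λ = -4.
Step 2 — from the minimal polynomial, the factor (x + 4)^3 tells us the largest block for λ = -4 has size 3.
Step 3 — with total size 4, 2 blocks, and largest block 3, the block sizes (in nonincreasing order) are [3, 1].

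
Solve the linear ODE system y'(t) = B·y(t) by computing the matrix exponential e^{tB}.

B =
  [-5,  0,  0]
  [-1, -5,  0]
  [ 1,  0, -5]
e^{tB} =
  [exp(-5*t), 0, 0]
  [-t*exp(-5*t), exp(-5*t), 0]
  [t*exp(-5*t), 0, exp(-5*t)]

Strategy: write B = P · J · P⁻¹ where J is a Jordan canonical form, so e^{tB} = P · e^{tJ} · P⁻¹, and e^{tJ} can be computed block-by-block.

B has Jordan form
J =
  [-5,  1,  0]
  [ 0, -5,  0]
  [ 0,  0, -5]
(up to reordering of blocks).

Per-block formulas:
  For a 2×2 Jordan block J_2(-5): exp(t · J_2(-5)) = e^(-5t)·(I + t·N), where N is the 2×2 nilpotent shift.
  For a 1×1 block at λ = -5: exp(t · [-5]) = [e^(-5t)].

After assembling e^{tJ} and conjugating by P, we get:

e^{tB} =
  [exp(-5*t), 0, 0]
  [-t*exp(-5*t), exp(-5*t), 0]
  [t*exp(-5*t), 0, exp(-5*t)]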